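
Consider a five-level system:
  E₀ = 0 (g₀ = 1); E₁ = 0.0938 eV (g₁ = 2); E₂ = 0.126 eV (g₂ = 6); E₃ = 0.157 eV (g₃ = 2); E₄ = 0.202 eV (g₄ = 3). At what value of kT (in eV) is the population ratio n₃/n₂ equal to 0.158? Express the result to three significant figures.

n₃/n₂ = (g₃/g₂) exp[−(E₃−E₂)/kT] = 0.158.
⇒ (E₃−E₂)/kT = ln((2/6)/0.158) = ln(2.1097) = 0.74655.
kT = 0.031 eV / 0.74655 = 0.0415 eV.

0.0415 eV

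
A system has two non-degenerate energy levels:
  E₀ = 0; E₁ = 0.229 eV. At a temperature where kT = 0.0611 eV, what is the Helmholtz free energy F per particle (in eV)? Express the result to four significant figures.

Eᵢ/kT = 0, 3.74795.
Z = Σ e^(−Eᵢ/kT) = e^(−0) + e^(−3.74795) = 1.00000 + 0.0235660 = 1.02357.
F = −kT ln Z = −0.0611 × ln(1.02357) = −0.0611 × 0.0232965 = -0.001423 eV.

-0.001423 eV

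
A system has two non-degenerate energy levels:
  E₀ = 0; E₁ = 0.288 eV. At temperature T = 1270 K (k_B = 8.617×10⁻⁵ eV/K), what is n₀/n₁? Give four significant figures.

13.90

k_BT = 8.617×10⁻⁵ × 1270 K = 0.109436 eV.
n₀/n₁ = exp[−(E₀−E₁)/kT] = exp(−(-0.288 eV)/(0.109436 eV)) = exp(2.63168) = 13.90.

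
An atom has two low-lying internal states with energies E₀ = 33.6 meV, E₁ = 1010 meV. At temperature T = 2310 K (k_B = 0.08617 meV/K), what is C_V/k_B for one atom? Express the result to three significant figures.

k_BT = 0.08617 × 2310 K = 199.05 meV.
Eᵢ/kT = 0.16880, 5.0741.
Z = Σ e^(−Eᵢ/kT) = e^(−0.16880) + e^(−5.0741) = 0.84468 + 0.0062567 = 0.85094.
⟨E⟩ = 40.779 meV, ⟨E²⟩ = 8621.1 meV².
C_V/k_B = (⟨E²⟩ − ⟨E⟩²)/(kT)² = (8621.1 − 1662.9)/39621 = 0.176.

0.176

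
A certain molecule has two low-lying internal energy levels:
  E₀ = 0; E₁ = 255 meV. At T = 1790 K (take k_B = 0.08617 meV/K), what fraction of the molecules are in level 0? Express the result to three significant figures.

k_BT = 0.08617 × 1790 K = 154.24 meV.
Eᵢ/kT = 0, 1.6533.
Z = Σ e^(−Eᵢ/kT) = e^(−0) + e^(−1.6533) = 1.0000 + 0.19142 = 1.1914.
P₀ = e^(−E₀/kT) / Z = 1.0000/1.1914 = 0.839.

0.839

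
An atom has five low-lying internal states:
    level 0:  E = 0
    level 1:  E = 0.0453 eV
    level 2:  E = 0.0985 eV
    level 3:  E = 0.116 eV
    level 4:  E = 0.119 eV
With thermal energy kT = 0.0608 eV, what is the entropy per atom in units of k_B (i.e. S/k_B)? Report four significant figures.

Eᵢ/kT = 0, 0.745066, 1.62007, 1.90789, 1.95724.
Z = Σ e^(−Eᵢ/kT) = e^(−0) + e^(−0.745066) + e^(−1.62007) + e^(−1.90789) + e^(−1.95724) = 1.00000 + 0.474703 + 0.197885 + 0.148393 + 0.141248 = 1.96223.
⟨E⟩ = Σ EᵢPᵢ = 0.0382309 eV.
S/k_B = ln Z + ⟨E⟩/kT = ln(1.96223) + 0.0382309/0.0608 = 0.674082 + 0.628798 = 1.303.

1.303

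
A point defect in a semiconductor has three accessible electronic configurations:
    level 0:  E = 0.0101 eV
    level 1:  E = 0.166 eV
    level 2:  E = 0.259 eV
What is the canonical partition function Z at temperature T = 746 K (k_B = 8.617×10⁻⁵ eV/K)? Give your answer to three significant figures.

Z = 0.948

k_BT = 8.617×10⁻⁵ × 746 K = 0.064283 eV.
Eᵢ/kT = 0.15712, 2.5823, 4.0291.
Z = Σ e^(−Eᵢ/kT) = e^(−0.15712) + e^(−2.5823) + e^(−4.0291) = 0.85460 + 0.075600 + 0.017790 = 0.94799.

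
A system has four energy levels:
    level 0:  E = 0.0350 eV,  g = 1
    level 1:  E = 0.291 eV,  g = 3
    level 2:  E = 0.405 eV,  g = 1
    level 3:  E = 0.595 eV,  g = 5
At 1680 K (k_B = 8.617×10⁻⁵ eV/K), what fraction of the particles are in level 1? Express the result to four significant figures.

k_BT = 8.617×10⁻⁵ × 1680 K = 0.144766 eV.
Eᵢ/kT = 0.241769, 2.01014, 2.79762, 4.11008.
Z = Σ gᵢe^(−Eᵢ/kT) = 1·e^(−0.241769) + 3·e^(−2.01014) + 1·e^(−2.79762) + 5·e^(−4.11008) = 0.785238 + 0.401910 + 0.0609550 + 0.0820323 = 1.33014.
P₁ = g₁ e^(−E₁/kT) / Z = 0.401910/1.33014 = 0.3022.

0.3022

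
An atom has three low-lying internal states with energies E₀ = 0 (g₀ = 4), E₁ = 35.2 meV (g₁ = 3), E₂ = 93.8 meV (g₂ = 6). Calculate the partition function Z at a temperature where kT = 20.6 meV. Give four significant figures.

Z = 4.606

Eᵢ/kT = 0, 1.70874, 4.55340.
Z = Σ gᵢe^(−Eᵢ/kT) = 4·e^(−0) + 3·e^(−1.70874) + 6·e^(−4.55340) = 4.00000 + 0.543281 + 0.0631880 = 4.60647.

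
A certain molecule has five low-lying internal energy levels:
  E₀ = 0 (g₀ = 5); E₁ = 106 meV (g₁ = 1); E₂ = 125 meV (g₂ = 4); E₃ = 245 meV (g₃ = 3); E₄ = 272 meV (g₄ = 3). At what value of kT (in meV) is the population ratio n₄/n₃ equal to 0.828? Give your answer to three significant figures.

n₄/n₃ = (g₄/g₃) exp[−(E₄−E₃)/kT] = 0.828.
⇒ (E₄−E₃)/kT = ln((3/3)/0.828) = ln(1.2077) = 0.18872.
kT = 27 meV / 0.18872 = 143 meV.

143 meV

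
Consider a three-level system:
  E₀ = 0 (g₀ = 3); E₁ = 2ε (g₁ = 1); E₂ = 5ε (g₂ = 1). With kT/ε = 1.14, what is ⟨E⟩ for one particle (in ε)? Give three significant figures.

Eᵢ/kT = 0, 1.7544, 4.3860.
Z = Σ gᵢe^(−Eᵢ/kT) = 3·e^(−0) + 1·e^(−1.7544) + 1·e^(−4.3860) = 3.0000 + 0.17301 + 0.012450 = 3.1855.
⟨E⟩ = Σ Eᵢ gᵢe^(−Eᵢ/kT) / Z = (0·3.0000 + 2·0.17301 + 5·0.012450) / 3.1855 = 0.128 ε.

0.128 ε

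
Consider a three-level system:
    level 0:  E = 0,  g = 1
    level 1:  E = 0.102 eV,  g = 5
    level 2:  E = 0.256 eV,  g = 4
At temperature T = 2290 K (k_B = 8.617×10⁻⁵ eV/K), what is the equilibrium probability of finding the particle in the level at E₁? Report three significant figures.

k_BT = 8.617×10⁻⁵ × 2290 K = 0.19733 eV.
Eᵢ/kT = 0, 0.51690, 1.2973.
Z = Σ gᵢe^(−Eᵢ/kT) = 1·e^(−0) + 5·e^(−0.51690) + 4·e^(−1.2973) = 1.0000 + 2.9818 + 1.0931 = 5.0749.
P₁ = g₁ e^(−E₁/kT) / Z = 2.9818/5.0749 = 0.588.

0.588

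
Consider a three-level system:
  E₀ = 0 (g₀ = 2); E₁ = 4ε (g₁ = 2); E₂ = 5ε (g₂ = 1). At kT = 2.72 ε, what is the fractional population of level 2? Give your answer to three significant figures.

Eᵢ/kT = 0, 1.4706, 1.8382.
Z = Σ gᵢe^(−Eᵢ/kT) = 2·e^(−0) + 2·e^(−1.4706) + 1·e^(−1.8382) = 2.0000 + 0.45958 + 0.15910 = 2.6187.
P₂ = g₂ e^(−E₂/kT) / Z = 0.15910/2.6187 = 0.0608.

0.0608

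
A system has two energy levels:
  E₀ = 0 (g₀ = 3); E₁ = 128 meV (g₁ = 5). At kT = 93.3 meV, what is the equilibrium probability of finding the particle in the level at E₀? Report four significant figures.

0.7029

Eᵢ/kT = 0, 1.37192.
Z = Σ gᵢe^(−Eᵢ/kT) = 3·e^(−0) + 5·e^(−1.37192) = 3.00000 + 1.26810 = 4.26810.
P₀ = g₀ e^(−E₀/kT) / Z = 3.00000/4.26810 = 0.7029.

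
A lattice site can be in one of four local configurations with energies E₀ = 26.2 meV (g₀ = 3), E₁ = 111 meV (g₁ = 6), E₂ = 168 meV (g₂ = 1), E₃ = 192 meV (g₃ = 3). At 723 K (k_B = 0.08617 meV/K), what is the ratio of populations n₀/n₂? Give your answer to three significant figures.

k_BT = 0.08617 × 723 K = 62.301 meV.
n₀/n₂ = (g₀/g₂) exp[−(E₀−E₂)/kT] = (3/1) × exp(−(-141.8 meV)/(62.301 meV)) = (3/1) × exp(2.2760) = 29.2.

29.2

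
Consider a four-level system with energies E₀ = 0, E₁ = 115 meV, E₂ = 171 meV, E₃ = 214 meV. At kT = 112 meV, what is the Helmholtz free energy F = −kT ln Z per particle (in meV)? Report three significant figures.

-61.0 meV

Eᵢ/kT = 0, 1.0268, 1.5268, 1.9107.
Z = Σ e^(−Eᵢ/kT) = e^(−0) + e^(−1.0268) + e^(−1.5268) + e^(−1.9107) = 1.0000 + 0.35815 + 0.21723 + 0.14798 = 1.7234.
F = −kT ln Z = −112 × ln(1.7234) = −112 × 0.54430 = -61.0 meV.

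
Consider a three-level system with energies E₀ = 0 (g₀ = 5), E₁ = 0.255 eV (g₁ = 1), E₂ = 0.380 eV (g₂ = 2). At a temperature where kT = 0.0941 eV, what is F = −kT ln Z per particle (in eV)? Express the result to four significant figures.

Eᵢ/kT = 0, 2.70988, 4.03826.
Z = Σ gᵢe^(−Eᵢ/kT) = 5·e^(−0) + 1·e^(−2.70988) + 2·e^(−4.03826) = 5.00000 + 0.0665448 + 0.0352562 = 5.10180.
F = −kT ln Z = −0.0941 × ln(5.10180) = −0.0941 × 1.62959 = -0.1533 eV.

-0.1533 eV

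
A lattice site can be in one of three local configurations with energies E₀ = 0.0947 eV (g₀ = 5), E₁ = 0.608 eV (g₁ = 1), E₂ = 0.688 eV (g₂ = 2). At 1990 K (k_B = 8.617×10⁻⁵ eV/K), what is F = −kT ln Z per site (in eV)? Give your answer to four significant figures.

k_BT = 8.617×10⁻⁵ × 1990 K = 0.171478 eV.
Eᵢ/kT = 0.552257, 3.54564, 4.01218.
Z = Σ gᵢe^(−Eᵢ/kT) = 5·e^(−0.552257) + 1·e^(−3.54564) + 2·e^(−4.01218) = 2.87825 + 0.0288502 + 0.0361878 = 2.94329.
F = −kT ln Z = −0.171478 × ln(2.94329) = −0.171478 × 1.07953 = -0.1851 eV.

-0.1851 eV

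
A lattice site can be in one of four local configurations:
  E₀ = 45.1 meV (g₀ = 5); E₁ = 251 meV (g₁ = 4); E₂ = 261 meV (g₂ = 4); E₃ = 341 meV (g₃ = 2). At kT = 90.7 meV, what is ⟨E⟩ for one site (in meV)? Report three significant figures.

77.1 meV

Eᵢ/kT = 0.49724, 2.7674, 2.8776, 3.7596.
Z = Σ gᵢe^(−Eᵢ/kT) = 5·e^(−0.49724) + 4·e^(−2.7674) + 4·e^(−2.8776) + 2·e^(−3.7596) = 3.0410 + 0.25130 + 0.22508 + 0.046586 = 3.5640.
⟨E⟩ = Σ Eᵢ gᵢe^(−Eᵢ/kT) / Z = (45.1·3.0410 + 251·0.25130 + 261·0.22508 + 341·0.046586) / 3.5640 = 77.1 meV.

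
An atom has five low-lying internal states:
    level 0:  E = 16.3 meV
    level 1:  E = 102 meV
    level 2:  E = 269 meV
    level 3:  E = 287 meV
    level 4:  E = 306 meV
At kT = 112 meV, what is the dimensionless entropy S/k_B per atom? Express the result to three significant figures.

Eᵢ/kT = 0.14554, 0.91071, 2.4018, 2.5625, 2.7321.
Z = Σ e^(−Eᵢ/kT) = e^(−0.14554) + e^(−0.91071) + e^(−2.4018) + e^(−2.5625) + e^(−2.7321) = 0.86456 + 0.40224 + 0.090555 + 0.077112 + 0.065082 = 1.4995.
⟨E⟩ = Σ EᵢPᵢ = 81.045 meV.
S/k_B = ln Z + ⟨E⟩/kT = ln(1.4995) + 81.045/112 = 0.40513 + 0.72362 = 1.13.

1.13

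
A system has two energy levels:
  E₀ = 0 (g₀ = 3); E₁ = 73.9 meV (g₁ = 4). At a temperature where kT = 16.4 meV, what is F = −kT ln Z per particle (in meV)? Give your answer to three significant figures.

Eᵢ/kT = 0, 4.5061.
Z = Σ gᵢe^(−Eᵢ/kT) = 3·e^(−0) + 4·e^(−4.5061) = 3.0000 + 0.044166 = 3.0442.
F = −kT ln Z = −16.4 × ln(3.0442) = −16.4 × 1.1132 = -18.3 meV.

-18.3 meV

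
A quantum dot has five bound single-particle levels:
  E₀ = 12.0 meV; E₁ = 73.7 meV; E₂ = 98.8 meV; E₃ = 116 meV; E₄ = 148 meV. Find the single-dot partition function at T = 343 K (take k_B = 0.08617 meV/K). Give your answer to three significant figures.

Z = 0.811

k_BT = 0.08617 × 343 K = 29.556 meV.
Eᵢ/kT = 0.40601, 2.4936, 3.3428, 3.9248, 5.0074.
Z = Σ e^(−Eᵢ/kT) = e^(−0.40601) + e^(−2.4936) + e^(−3.3428) + e^(−3.9248) + e^(−5.0074) = 0.66630 + 0.082612 + 0.035338 + 0.019746 + 0.0066883 = 0.81068.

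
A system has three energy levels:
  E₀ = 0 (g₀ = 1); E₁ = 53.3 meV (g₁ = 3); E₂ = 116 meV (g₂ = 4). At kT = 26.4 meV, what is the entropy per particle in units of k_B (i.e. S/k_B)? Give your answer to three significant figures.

Eᵢ/kT = 0, 2.0189, 4.3939.
Z = Σ gᵢe^(−Eᵢ/kT) = 1·e^(−0) + 3·e^(−2.0189) + 4·e^(−4.3939) = 1.0000 + 0.39840 + 0.049410 = 1.4478.
⟨E⟩ = Σ EᵢPᵢ = 18.626 meV.
S/k_B = ln Z + ⟨E⟩/kT = ln(1.4478) + 18.626/26.4 = 0.37005 + 0.70553 = 1.08.

1.08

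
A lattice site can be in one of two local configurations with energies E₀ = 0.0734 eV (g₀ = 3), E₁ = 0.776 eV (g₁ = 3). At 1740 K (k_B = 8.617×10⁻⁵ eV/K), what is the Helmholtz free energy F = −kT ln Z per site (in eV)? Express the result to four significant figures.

k_BT = 8.617×10⁻⁵ × 1740 K = 0.149936 eV.
Eᵢ/kT = 0.489542, 5.17554.
Z = Σ gᵢe^(−Eᵢ/kT) = 3·e^(−0.489542) + 3·e^(−5.17554) = 1.83872 + 0.0169595 = 1.85568.
F = −kT ln Z = −0.149936 × ln(1.85568) = −0.149936 × 0.618251 = -0.09270 eV.

-0.09270 eV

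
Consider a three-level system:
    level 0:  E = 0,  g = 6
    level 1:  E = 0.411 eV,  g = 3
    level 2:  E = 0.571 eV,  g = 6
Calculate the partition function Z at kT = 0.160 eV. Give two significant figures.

Eᵢ/kT = 0, 2.569, 3.569.
Z = Σ gᵢe^(−Eᵢ/kT) = 6·e^(−0) + 3·e^(−2.569) + 6·e^(−3.569) = 6.000 + 0.2298 + 0.1691 = 6.399.

Z = 6.4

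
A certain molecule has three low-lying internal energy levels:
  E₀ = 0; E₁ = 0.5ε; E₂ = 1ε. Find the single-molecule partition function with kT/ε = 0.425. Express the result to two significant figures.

Z = 1.4

Eᵢ/kT = 0, 1.176, 2.353.
Z = Σ e^(−Eᵢ/kT) = e^(−0) + e^(−1.176) + e^(−2.353) = 1.000 + 0.3085 + 0.09508 = 1.404.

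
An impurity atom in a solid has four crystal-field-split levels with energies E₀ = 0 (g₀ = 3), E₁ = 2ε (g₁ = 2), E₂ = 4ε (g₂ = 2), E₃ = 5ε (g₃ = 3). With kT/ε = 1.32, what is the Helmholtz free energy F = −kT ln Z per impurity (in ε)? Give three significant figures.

Eᵢ/kT = 0, 1.5152, 3.0303, 3.7879.
Z = Σ gᵢe^(−Eᵢ/kT) = 3·e^(−0) + 2·e^(−1.5152) + 2·e^(−3.0303) + 3·e^(−3.7879) = 3.0000 + 0.43953 + 0.096602 + 0.067929 = 3.6041.
F = −kT ln Z = −1.32 × ln(3.6041) = −1.32 × 1.2821 = -1.69 ε.

-1.69 ε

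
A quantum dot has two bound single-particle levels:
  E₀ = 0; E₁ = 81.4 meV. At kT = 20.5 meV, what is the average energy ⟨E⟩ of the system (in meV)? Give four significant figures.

Eᵢ/kT = 0, 3.97073.
Z = Σ e^(−Eᵢ/kT) = e^(−0) + e^(−3.97073) = 1.00000 + 0.0188597 = 1.01886.
⟨E⟩ = Σ Eᵢ e^(−Eᵢ/kT) / Z = (0·1.00000 + 81.4·0.0188597) / 1.01886 = 1.507 meV.

1.507 meV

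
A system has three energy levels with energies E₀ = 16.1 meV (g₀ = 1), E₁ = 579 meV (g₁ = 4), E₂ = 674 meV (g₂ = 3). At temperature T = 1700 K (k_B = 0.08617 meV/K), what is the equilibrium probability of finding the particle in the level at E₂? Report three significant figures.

0.0300

k_BT = 0.08617 × 1700 K = 146.49 meV.
Eᵢ/kT = 0.10991, 3.9525, 4.6010.
Z = Σ gᵢe^(−Eᵢ/kT) = 1·e^(−0.10991) + 4·e^(−3.9525) + 3·e^(−4.6010) = 0.89591 + 0.076827 + 0.030125 = 1.0029.
P₂ = g₂ e^(−E₂/kT) / Z = 0.030125/1.0029 = 0.0300.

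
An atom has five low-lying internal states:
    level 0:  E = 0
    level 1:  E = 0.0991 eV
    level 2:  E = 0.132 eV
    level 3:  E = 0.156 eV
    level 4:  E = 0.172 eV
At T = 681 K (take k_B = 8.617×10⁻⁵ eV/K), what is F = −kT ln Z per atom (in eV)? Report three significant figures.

-0.0203 eV

k_BT = 8.617×10⁻⁵ × 681 K = 0.058682 eV.
Eᵢ/kT = 0, 1.6888, 2.2494, 2.6584, 2.9311.
Z = Σ e^(−Eᵢ/kT) = e^(−0) + e^(−1.6888) + e^(−2.2494) + e^(−2.6584) + e^(−2.9311) = 1.0000 + 0.18474 + 0.10546 + 0.070060 + 0.053338 = 1.4136.
F = −kT ln Z = −0.058682 × ln(1.4136) = −0.058682 × 0.34614 = -0.0203 eV.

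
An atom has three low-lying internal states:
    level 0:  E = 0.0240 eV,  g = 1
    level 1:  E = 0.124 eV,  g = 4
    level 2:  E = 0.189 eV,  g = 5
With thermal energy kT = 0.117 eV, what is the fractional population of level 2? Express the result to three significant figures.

Eᵢ/kT = 0.20513, 1.0598, 1.6154.
Z = Σ gᵢe^(−Eᵢ/kT) = 1·e^(−0.20513) + 4·e^(−1.0598) + 5·e^(−1.6154) = 0.81454 + 1.3861 + 0.99406 = 3.1947.
P₂ = g₂ e^(−E₂/kT) / Z = 0.99406/3.1947 = 0.311.

0.311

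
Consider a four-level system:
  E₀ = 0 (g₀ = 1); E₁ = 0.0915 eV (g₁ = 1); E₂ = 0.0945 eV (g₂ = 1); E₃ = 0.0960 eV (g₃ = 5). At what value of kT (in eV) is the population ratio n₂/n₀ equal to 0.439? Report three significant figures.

0.115 eV

n₂/n₀ = (g₂/g₀) exp[−(E₂−E₀)/kT] = 0.439.
⇒ (E₂−E₀)/kT = ln((1/1)/0.439) = ln(2.2779) = 0.82325.
kT = 0.0945 eV / 0.82325 = 0.115 eV.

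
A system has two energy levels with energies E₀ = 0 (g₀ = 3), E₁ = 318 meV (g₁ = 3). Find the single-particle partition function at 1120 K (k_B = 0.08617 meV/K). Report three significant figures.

k_BT = 0.08617 × 1120 K = 96.510 meV.
Eᵢ/kT = 0, 3.2950.
Z = Σ gᵢe^(−Eᵢ/kT) = 3·e^(−0) + 3·e^(−3.2950) = 3.0000 + 0.11120 = 3.1112.

Z = 3.11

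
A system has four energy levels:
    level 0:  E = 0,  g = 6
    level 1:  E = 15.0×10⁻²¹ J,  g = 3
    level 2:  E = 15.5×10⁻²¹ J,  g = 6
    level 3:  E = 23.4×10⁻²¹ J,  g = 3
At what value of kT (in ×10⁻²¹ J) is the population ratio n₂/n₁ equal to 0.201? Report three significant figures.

n₂/n₁ = (g₂/g₁) exp[−(E₂−E₁)/kT] = 0.201.
⇒ (E₂−E₁)/kT = ln((6/3)/0.201) = ln(9.9502) = 2.2976.
kT = 0.5 ×10⁻²¹ J / 2.2976 = 0.218 ×10⁻²¹ J.

0.218 ×10⁻²¹ J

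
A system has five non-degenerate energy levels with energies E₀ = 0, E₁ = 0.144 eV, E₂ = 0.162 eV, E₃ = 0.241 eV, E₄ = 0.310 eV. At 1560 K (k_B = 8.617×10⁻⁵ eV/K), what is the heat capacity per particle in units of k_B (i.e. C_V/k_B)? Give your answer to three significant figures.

0.559

k_BT = 8.617×10⁻⁵ × 1560 K = 0.13443 eV.
Eᵢ/kT = 0, 1.0712, 1.2051, 1.7928, 2.3060.
Z = Σ e^(−Eᵢ/kT) = e^(−0) + e^(−1.0712) + e^(−1.2051) + e^(−1.7928) + e^(−2.3060) = 1.0000 + 0.34260 + 0.29966 + 0.16649 + 0.099659 = 1.9084.
⟨E⟩ = 0.088502 eV, ⟨E²⟩ = 0.017929 eV².
C_V/k_B = (⟨E²⟩ − ⟨E⟩²)/(kT)² = (0.017929 − 0.0078326)/0.018071 = 0.559.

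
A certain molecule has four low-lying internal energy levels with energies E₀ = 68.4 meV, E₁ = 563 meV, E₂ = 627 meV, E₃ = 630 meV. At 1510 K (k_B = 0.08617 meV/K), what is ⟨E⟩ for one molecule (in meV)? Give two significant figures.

93 meV

k_BT = 0.08617 × 1510 K = 130.1 meV.
Eᵢ/kT = 0.5257, 4.327, 4.819, 4.842.
Z = Σ e^(−Eᵢ/kT) = e^(−0.5257) + e^(−4.327) + e^(−4.819) + e^(−4.842) = 0.5911 + 0.01321 + 0.008075 + 0.007891 = 0.6203.
⟨E⟩ = Σ Eᵢ e^(−Eᵢ/kT) / Z = (68.4·0.5911 + 563·0.01321 + 627·0.008075 + 630·0.007891) / 0.6203 = 93 meV.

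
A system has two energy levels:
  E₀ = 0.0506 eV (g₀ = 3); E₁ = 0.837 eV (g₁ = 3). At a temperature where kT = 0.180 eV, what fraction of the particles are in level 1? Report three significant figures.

0.0125

Eᵢ/kT = 0.28111, 4.6500.
Z = Σ gᵢe^(−Eᵢ/kT) = 3·e^(−0.28111) + 3·e^(−4.6500) = 2.2648 + 0.028685 = 2.2935.
P₁ = g₁ e^(−E₁/kT) / Z = 0.028685/2.2935 = 0.0125.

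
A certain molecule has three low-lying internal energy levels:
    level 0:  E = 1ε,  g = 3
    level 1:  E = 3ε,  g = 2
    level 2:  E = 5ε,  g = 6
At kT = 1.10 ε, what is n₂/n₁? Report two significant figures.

0.49

n₂/n₁ = (g₂/g₁) exp[−(E₂−E₁)/kT] = (6/2) × exp(−(2ε)/(1.10ε)) = (6/2) × exp(-1.818) = 0.49.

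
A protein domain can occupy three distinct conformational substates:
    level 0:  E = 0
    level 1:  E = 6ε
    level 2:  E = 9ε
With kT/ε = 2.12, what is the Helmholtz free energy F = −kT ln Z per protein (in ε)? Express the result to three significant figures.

Eᵢ/kT = 0, 2.8302, 4.2453.
Z = Σ e^(−Eᵢ/kT) = e^(−0) + e^(−2.8302) + e^(−4.2453) = 1.0000 + 0.059001 + 0.014331 = 1.0733.
F = −kT ln Z = −2.12 × ln(1.0733) = −2.12 × 0.070738 = -0.150 ε.

-0.150 ε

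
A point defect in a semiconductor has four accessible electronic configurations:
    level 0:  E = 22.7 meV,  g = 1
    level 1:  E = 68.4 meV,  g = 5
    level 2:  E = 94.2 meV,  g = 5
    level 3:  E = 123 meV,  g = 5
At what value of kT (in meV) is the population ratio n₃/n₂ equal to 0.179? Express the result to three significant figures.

n₃/n₂ = (g₃/g₂) exp[−(E₃−E₂)/kT] = 0.179.
⇒ (E₃−E₂)/kT = ln((5/5)/0.179) = ln(5.5866) = 1.7204.
kT = 28.8 meV / 1.7204 = 16.7 meV.

16.7 meV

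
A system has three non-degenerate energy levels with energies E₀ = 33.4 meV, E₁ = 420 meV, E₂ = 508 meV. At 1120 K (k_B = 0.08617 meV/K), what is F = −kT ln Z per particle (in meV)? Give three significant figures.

31.0 meV

k_BT = 0.08617 × 1120 K = 96.510 meV.
Eᵢ/kT = 0.34608, 4.3519, 5.2637.
Z = Σ e^(−Eᵢ/kT) = e^(−0.34608) + e^(−4.3519) + e^(−5.2637) = 0.70746 + 0.012882 + 0.0051761 = 0.72552.
F = −kT ln Z = −96.510 × ln(0.72552) = −96.510 × -0.32087 = 31.0 meV.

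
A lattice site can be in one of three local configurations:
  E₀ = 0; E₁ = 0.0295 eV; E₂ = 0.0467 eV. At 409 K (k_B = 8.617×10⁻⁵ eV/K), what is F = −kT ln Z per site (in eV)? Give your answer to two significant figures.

-0.019 eV

k_BT = 8.617×10⁻⁵ × 409 K = 0.03524 eV.
Eᵢ/kT = 0, 0.8371, 1.325.
Z = Σ e^(−Eᵢ/kT) = e^(−0) + e^(−0.8371) + e^(−1.325) = 1.000 + 0.4330 + 0.2658 = 1.699.
F = −kT ln Z = −0.03524 × ln(1.699) = −0.03524 × 0.5300 = -0.019 eV.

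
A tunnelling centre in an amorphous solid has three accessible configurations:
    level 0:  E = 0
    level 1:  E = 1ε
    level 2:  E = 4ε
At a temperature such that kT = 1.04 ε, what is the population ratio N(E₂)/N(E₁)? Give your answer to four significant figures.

0.05588

n₂/n₁ = exp[−(E₂−E₁)/kT] = exp(−(3ε)/(1.04ε)) = exp(-2.88462) = 0.05588.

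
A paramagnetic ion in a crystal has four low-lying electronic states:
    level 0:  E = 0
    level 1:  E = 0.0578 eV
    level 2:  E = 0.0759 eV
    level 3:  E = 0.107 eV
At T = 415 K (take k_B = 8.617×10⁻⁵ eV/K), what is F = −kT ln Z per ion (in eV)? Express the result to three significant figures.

-0.0112 eV

k_BT = 8.617×10⁻⁵ × 415 K = 0.035761 eV.
Eᵢ/kT = 0, 1.6163, 2.1224, 2.9921.
Z = Σ e^(−Eᵢ/kT) = e^(−0) + e^(−1.6163) + e^(−2.1224) + e^(−2.9921) = 1.0000 + 0.19863 + 0.11974 + 0.050182 = 1.3686.
F = −kT ln Z = −0.035761 × ln(1.3686) = −0.035761 × 0.31379 = -0.0112 eV.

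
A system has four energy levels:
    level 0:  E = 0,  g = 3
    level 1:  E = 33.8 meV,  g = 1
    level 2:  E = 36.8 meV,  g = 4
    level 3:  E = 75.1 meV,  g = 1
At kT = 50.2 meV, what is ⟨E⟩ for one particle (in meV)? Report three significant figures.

18.5 meV

Eᵢ/kT = 0, 0.67331, 0.73307, 1.4960.
Z = Σ gᵢe^(−Eᵢ/kT) = 3·e^(−0) + 1·e^(−0.67331) + 4·e^(−0.73307) + 1·e^(−1.4960) = 3.0000 + 0.51002 + 1.9217 + 0.22402 = 5.6557.
⟨E⟩ = Σ Eᵢ gᵢe^(−Eᵢ/kT) / Z = (0·3.0000 + 33.8·0.51002 + 36.8·1.9217 + 75.1·0.22402) / 5.6557 = 18.5 meV.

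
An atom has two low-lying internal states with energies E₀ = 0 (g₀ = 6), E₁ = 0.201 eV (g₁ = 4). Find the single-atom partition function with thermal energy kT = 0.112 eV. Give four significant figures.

Z = 6.665

Eᵢ/kT = 0, 1.79464.
Z = Σ gᵢe^(−Eᵢ/kT) = 6·e^(−0) + 4·e^(−1.79464) = 6.00000 + 0.664749 = 6.66475.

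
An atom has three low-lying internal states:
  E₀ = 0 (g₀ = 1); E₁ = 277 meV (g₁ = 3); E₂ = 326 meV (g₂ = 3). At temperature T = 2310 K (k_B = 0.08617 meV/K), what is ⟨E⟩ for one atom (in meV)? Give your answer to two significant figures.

170 meV

k_BT = 0.08617 × 2310 K = 199.1 meV.
Eᵢ/kT = 0, 1.391, 1.637.
Z = Σ gᵢe^(−Eᵢ/kT) = 1·e^(−0) + 3·e^(−1.391) + 3·e^(−1.637) = 1.000 + 0.7465 + 0.5837 = 2.330.
⟨E⟩ = Σ Eᵢ gᵢe^(−Eᵢ/kT) / Z = (0·1.000 + 277·0.7465 + 326·0.5837) / 2.330 = 170 meV.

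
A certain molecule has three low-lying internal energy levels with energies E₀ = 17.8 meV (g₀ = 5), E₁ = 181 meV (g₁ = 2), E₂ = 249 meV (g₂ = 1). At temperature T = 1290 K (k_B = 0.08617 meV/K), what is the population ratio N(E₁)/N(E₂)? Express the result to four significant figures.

3.687

k_BT = 0.08617 × 1290 K = 111.159 meV.
n₁/n₂ = (g₁/g₂) exp[−(E₁−E₂)/kT] = (2/1) × exp(−(-68 meV)/(111.159 meV)) = (2/1) × exp(0.611736) = 3.687.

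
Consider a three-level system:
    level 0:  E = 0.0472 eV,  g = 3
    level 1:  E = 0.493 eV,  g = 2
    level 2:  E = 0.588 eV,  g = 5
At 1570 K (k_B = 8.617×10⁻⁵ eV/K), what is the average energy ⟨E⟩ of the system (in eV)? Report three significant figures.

0.0733 eV

k_BT = 8.617×10⁻⁵ × 1570 K = 0.13529 eV.
Eᵢ/kT = 0.34888, 3.6440, 4.3462.
Z = Σ gᵢe^(−Eᵢ/kT) = 3·e^(−0.34888) + 2·e^(−3.6440) + 5·e^(−4.3462) = 2.1164 + 0.052295 + 0.064780 = 2.2335.
⟨E⟩ = Σ Eᵢ gᵢe^(−Eᵢ/kT) / Z = (0.0472·2.1164 + 0.493·0.052295 + 0.588·0.064780) / 2.2335 = 0.0733 eV.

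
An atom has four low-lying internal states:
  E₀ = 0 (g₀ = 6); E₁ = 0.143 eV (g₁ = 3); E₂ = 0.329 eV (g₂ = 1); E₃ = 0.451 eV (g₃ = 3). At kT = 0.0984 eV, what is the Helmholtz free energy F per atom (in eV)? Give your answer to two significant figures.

Eᵢ/kT = 0, 1.453, 3.343, 4.583.
Z = Σ gᵢe^(−Eᵢ/kT) = 6·e^(−0) + 3·e^(−1.453) + 1·e^(−3.343) + 3·e^(−4.583) = 6.000 + 0.7016 + 0.03533 + 0.03067 = 6.768.
F = −kT ln Z = −0.0984 × ln(6.768) = −0.0984 × 1.912 = -0.19 eV.

-0.19 eV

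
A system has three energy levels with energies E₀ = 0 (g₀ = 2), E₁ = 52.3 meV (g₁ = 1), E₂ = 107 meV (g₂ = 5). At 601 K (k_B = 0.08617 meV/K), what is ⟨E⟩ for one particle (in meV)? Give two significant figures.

29 meV

k_BT = 0.08617 × 601 K = 51.79 meV.
Eᵢ/kT = 0, 1.010, 2.066.
Z = Σ gᵢe^(−Eᵢ/kT) = 2·e^(−0) + 1·e^(−1.010) + 5·e^(−2.066) = 2.000 + 0.3642 + 0.6335 = 2.998.
⟨E⟩ = Σ Eᵢ gᵢe^(−Eᵢ/kT) / Z = (0·2.000 + 52.3·0.3642 + 107·0.6335) / 2.998 = 29 meV.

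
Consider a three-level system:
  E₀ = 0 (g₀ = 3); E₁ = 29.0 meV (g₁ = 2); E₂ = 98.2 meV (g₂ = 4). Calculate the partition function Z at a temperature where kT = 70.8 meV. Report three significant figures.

Z = 5.33

Eᵢ/kT = 0, 0.40960, 1.3870.
Z = Σ gᵢe^(−Eᵢ/kT) = 3·e^(−0) + 2·e^(−0.40960) + 4·e^(−1.3870) = 3.0000 + 1.3278 + 0.99929 = 5.3271.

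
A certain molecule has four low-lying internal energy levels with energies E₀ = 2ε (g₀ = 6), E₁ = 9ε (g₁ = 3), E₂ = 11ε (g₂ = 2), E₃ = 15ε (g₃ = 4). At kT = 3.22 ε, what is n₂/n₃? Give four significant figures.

n₂/n₃ = (g₂/g₃) exp[−(E₂−E₃)/kT] = (2/4) × exp(−(-4ε)/(3.22ε)) = (2/4) × exp(1.24224) = 1.732.

1.732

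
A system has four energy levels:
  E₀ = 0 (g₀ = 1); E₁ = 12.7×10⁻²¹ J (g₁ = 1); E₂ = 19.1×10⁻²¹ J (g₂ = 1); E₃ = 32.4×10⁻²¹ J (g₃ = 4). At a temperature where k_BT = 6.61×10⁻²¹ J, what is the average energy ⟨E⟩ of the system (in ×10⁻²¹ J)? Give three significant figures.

Eᵢ/kT = 0, 1.9213, 2.8896, 4.9017.
Z = Σ gᵢe^(−Eᵢ/kT) = 1·e^(−0) + 1·e^(−1.9213) + 1·e^(−2.8896) + 4·e^(−4.9017) = 1.0000 + 0.14642 + 0.055598 + 0.029736 = 1.2318.
⟨E⟩ = Σ Eᵢ gᵢe^(−Eᵢ/kT) / Z = (0·1.0000 + 12.7·0.14642 + 19.1·0.055598 + 32.4·0.029736) / 1.2318 = 3.15 ×10⁻²¹ J.

3.15 ×10⁻²¹ J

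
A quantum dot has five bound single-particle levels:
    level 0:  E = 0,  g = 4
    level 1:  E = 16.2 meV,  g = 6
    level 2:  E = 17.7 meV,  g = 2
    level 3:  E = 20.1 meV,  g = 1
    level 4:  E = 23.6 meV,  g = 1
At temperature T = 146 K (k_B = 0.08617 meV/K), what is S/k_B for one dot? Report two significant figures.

k_BT = 0.08617 × 146 K = 12.58 meV.
Eᵢ/kT = 0, 1.288, 1.407, 1.598, 1.876.
Z = Σ gᵢe^(−Eᵢ/kT) = 4·e^(−0) + 6·e^(−1.288) + 2·e^(−1.407) + 1·e^(−1.598) + 1·e^(−1.876) = 4.000 + 1.655 + 0.4898 + 0.2023 + 0.1532 = 6.500.
⟨E⟩ = Σ EᵢPᵢ = 6.640 meV.
S/k_B = ln Z + ⟨E⟩/kT = ln(6.500) + 6.640/12.58 = 1.872 + 0.5278 = 2.4.

2.4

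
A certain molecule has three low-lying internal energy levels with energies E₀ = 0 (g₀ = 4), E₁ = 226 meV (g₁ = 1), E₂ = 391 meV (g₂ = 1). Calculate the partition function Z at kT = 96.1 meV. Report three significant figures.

Eᵢ/kT = 0, 2.3517, 4.0687.
Z = Σ gᵢe^(−Eᵢ/kT) = 4·e^(−0) + 1·e^(−2.3517) + 1·e^(−4.0687) = 4.0000 + 0.095207 + 0.017100 = 4.1123.

Z = 4.11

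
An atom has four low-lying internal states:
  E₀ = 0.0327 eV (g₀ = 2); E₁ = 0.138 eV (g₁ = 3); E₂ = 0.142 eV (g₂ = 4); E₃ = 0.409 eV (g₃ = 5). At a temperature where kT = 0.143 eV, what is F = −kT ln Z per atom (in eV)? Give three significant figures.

Eᵢ/kT = 0.22867, 0.96503, 0.99301, 2.8601.
Z = Σ gᵢe^(−Eᵢ/kT) = 2·e^(−0.22867) + 3·e^(−0.96503) + 4·e^(−0.99301) + 5·e^(−2.8601) = 1.5912 + 1.1429 + 1.4818 + 0.28632 = 4.5022.
F = −kT ln Z = −0.143 × ln(4.5022) = −0.143 × 1.5046 = -0.215 eV.

-0.215 eV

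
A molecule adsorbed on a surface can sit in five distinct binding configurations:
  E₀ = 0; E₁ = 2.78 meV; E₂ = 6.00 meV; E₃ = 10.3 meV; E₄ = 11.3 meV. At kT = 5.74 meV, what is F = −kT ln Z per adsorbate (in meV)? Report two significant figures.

-4.7 meV

Eᵢ/kT = 0, 0.4843, 1.045, 1.794, 1.969.
Z = Σ e^(−Eᵢ/kT) = e^(−0) + e^(−0.4843) + e^(−1.045) + e^(−1.794) + e^(−1.969) = 1.000 + 0.6161 + 0.3517 + 0.1663 + 0.1396 = 2.274.
F = −kT ln Z = −5.74 × ln(2.274) = −5.74 × 0.8215 = -4.7 meV.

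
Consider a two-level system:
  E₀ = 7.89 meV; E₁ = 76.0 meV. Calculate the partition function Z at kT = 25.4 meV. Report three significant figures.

Z = 0.783

Eᵢ/kT = 0.31063, 2.9921.
Z = Σ e^(−Eᵢ/kT) = e^(−0.31063) + e^(−2.9921) = 0.73299 + 0.050182 = 0.78317.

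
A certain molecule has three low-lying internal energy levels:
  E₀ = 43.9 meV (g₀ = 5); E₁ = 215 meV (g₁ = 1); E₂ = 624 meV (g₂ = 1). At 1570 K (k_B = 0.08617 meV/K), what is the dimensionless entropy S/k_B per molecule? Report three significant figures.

k_BT = 0.08617 × 1570 K = 135.29 meV.
Eᵢ/kT = 0.32449, 1.5892, 4.6123.
Z = Σ gᵢe^(−Eᵢ/kT) = 5·e^(−0.32449) + 1·e^(−1.5892) + 1·e^(−4.6123) = 3.6145 + 0.20409 + 0.0099290 = 3.8285.
⟨E⟩ = Σ EᵢPᵢ = 54.526 meV.
S/k_B = ln Z + ⟨E⟩/kT = ln(3.8285) + 54.526/135.29 = 1.3425 + 0.40303 = 1.75.

1.75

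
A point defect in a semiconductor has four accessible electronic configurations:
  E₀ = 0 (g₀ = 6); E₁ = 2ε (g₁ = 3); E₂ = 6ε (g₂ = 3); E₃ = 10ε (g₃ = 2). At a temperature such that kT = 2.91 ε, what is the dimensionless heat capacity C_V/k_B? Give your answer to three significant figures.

0.323

Eᵢ/kT = 0, 0.68729, 2.0619, 3.4364.
Z = Σ gᵢe^(−Eᵢ/kT) = 6·e^(−0) + 3·e^(−0.68729) + 3·e^(−2.0619) + 2·e^(−3.4364) = 6.0000 + 1.5088 + 0.38164 + 0.064361 = 7.9548.
⟨E⟩ = 0.74811 ε, ⟨E²⟩ = 3.2949 ε².
C_V/k_B = (⟨E²⟩ − ⟨E⟩²)/(kT)² = (3.2949 − 0.55967)/8.4681 = 0.323.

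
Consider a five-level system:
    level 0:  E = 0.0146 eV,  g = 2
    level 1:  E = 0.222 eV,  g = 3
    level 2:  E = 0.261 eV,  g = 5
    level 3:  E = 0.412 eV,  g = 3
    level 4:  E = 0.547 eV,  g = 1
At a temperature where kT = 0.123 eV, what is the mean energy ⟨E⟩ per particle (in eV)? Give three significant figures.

0.114 eV

Eᵢ/kT = 0.11870, 1.8049, 2.1220, 3.3496, 4.4472.
Z = Σ gᵢe^(−Eᵢ/kT) = 2·e^(−0.11870) + 3·e^(−1.8049) + 5·e^(−2.1220) + 3·e^(−3.3496) + 1·e^(−4.4472) = 1.7761 + 0.49347 + 0.59896 + 0.10530 + 0.011711 = 2.9855.
⟨E⟩ = Σ Eᵢ gᵢe^(−Eᵢ/kT) / Z = (0.0146·1.7761 + 0.222·0.49347 + 0.261·0.59896 + 0.412·0.10530 + 0.547·0.011711) / 2.9855 = 0.114 eV.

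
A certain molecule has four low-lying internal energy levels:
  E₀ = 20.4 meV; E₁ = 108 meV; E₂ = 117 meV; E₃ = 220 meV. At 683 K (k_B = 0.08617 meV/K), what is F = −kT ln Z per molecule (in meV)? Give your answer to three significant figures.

k_BT = 0.08617 × 683 K = 58.854 meV.
Eᵢ/kT = 0.34662, 1.8350, 1.9880, 3.7381.
Z = Σ e^(−Eᵢ/kT) = e^(−0.34662) + e^(−1.8350) + e^(−1.9880) + e^(−3.7381) = 0.70707 + 0.15961 + 0.13697 + 0.023799 = 1.0274.
F = −kT ln Z = −58.854 × ln(1.0274) = −58.854 × 0.027031 = -1.59 meV.

-1.59 meV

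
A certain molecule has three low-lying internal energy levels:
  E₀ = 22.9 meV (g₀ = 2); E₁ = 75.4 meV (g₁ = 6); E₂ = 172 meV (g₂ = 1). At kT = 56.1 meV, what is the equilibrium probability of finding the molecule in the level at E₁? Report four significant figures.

Eᵢ/kT = 0.408200, 1.34403, 3.06595.
Z = Σ gᵢe^(−Eᵢ/kT) = 2·e^(−0.408200) + 6·e^(−1.34403) + 1·e^(−3.06595) = 1.32969 + 1.56476 + 0.0466095 = 2.94106.
P₁ = g₁ e^(−E₁/kT) / Z = 1.56476/2.94106 = 0.5320.

0.5320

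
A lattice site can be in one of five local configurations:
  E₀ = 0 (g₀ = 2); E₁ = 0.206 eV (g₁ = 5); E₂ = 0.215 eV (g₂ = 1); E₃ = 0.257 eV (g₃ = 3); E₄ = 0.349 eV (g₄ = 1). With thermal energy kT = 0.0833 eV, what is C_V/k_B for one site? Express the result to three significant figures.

1.33

Eᵢ/kT = 0, 2.4730, 2.5810, 3.0852, 4.1897.
Z = Σ gᵢe^(−Eᵢ/kT) = 2·e^(−0) + 5·e^(−2.4730) + 1·e^(−2.5810) + 3·e^(−3.0852) + 1·e^(−4.1897) = 2.0000 + 0.42166 + 0.075698 + 0.13716 + 0.015151 = 2.6497.
⟨E⟩ = 0.054223 eV, ⟨E²⟩ = 0.012189 eV².
C_V/k_B = (⟨E²⟩ − ⟨E⟩²)/(kT)² = (0.012189 − 0.0029401)/0.0069389 = 1.33.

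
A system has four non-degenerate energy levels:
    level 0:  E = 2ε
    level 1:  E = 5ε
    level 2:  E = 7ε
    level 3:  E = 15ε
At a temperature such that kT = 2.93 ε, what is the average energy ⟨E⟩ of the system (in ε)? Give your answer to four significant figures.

Eᵢ/kT = 0.682594, 1.70648, 2.38908, 5.11945.
Z = Σ e^(−Eᵢ/kT) = e^(−0.682594) + e^(−1.70648) + e^(−2.38908) + e^(−5.11945) = 0.505305 + 0.181504 + 0.0917140 + 0.00597931 = 0.784502.
⟨E⟩ = Σ Eᵢ e^(−Eᵢ/kT) / Z = (2·0.505305 + 5·0.181504 + 7·0.0917140 + 15·0.00597931) / 0.784502 = 3.378 ε.

3.378 ε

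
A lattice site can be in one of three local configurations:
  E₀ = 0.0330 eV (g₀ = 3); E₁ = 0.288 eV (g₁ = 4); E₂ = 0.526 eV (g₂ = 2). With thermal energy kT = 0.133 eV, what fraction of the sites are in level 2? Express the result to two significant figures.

0.014

Eᵢ/kT = 0.2481, 2.165, 3.955.
Z = Σ gᵢe^(−Eᵢ/kT) = 3·e^(−0.2481) + 4·e^(−2.165) + 2·e^(−3.955) = 2.341 + 0.4590 + 0.03832 = 2.838.
P₂ = g₂ e^(−E₂/kT) / Z = 0.03832/2.838 = 0.014.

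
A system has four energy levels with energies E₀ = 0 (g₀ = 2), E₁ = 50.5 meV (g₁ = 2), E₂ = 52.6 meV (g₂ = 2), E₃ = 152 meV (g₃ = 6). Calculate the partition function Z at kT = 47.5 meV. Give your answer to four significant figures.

Z = 3.596

Eᵢ/kT = 0, 1.06316, 1.10737, 3.20000.
Z = Σ gᵢe^(−Eᵢ/kT) = 2·e^(−0) + 2·e^(−1.06316) + 2·e^(−1.10737) + 6·e^(−3.20000) = 2.00000 + 0.690725 + 0.660854 + 0.244573 = 3.59615.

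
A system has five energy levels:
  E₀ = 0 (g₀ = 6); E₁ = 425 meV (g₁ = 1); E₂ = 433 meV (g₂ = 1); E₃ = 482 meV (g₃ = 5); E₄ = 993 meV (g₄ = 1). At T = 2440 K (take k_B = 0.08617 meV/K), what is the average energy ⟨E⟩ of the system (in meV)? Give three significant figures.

53.7 meV

k_BT = 0.08617 × 2440 K = 210.25 meV.
Eᵢ/kT = 0, 2.0214, 2.0595, 2.2925, 4.7229.
Z = Σ gᵢe^(−Eᵢ/kT) = 6·e^(−0) + 1·e^(−2.0214) + 1·e^(−2.0595) + 5·e^(−2.2925) + 1·e^(−4.7229) = 6.0000 + 0.13247 + 0.12752 + 0.50507 + 0.0088894 = 6.7739.
⟨E⟩ = Σ Eᵢ gᵢe^(−Eᵢ/kT) / Z = (0·6.0000 + 425·0.13247 + 433·0.12752 + 482·0.50507 + 993·0.0088894) / 6.7739 = 53.7 meV.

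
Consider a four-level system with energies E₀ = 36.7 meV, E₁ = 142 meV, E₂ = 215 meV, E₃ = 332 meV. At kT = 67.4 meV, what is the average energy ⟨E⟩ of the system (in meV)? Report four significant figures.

Eᵢ/kT = 0.544510, 2.10682, 3.18991, 4.92582.
Z = Σ e^(−Eᵢ/kT) = e^(−0.544510) + e^(−2.10682) + e^(−3.18991) + e^(−4.92582) = 0.580126 + 0.121624 + 0.0411756 + 0.00725677 = 0.750182.
⟨E⟩ = Σ Eᵢ e^(−Eᵢ/kT) / Z = (36.7·0.580126 + 142·0.121624 + 215·0.0411756 + 332·0.00725677) / 0.750182 = 66.41 meV.

66.41 meV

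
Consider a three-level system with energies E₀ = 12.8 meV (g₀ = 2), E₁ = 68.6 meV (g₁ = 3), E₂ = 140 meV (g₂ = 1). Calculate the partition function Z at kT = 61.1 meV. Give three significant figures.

Eᵢ/kT = 0.20949, 1.1227, 2.2913.
Z = Σ gᵢe^(−Eᵢ/kT) = 2·e^(−0.20949) + 3·e^(−1.1227) + 1·e^(−2.2913) = 1.6220 + 0.97620 + 0.10113 = 2.6993.

Z = 2.70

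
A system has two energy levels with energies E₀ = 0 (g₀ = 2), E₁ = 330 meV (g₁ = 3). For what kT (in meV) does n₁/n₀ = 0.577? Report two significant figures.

350 meV

n₁/n₀ = (g₁/g₀) exp[−(E₁−E₀)/kT] = 0.577.
⇒ (E₁−E₀)/kT = ln((3/2)/0.577) = ln(2.600) = 0.9555.
kT = 330 meV / 0.9555 = 350 meV.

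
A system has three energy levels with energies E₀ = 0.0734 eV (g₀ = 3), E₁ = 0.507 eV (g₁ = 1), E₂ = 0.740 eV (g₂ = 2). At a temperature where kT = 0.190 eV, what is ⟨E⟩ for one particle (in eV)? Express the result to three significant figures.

Eᵢ/kT = 0.38632, 2.6684, 3.8947.
Z = Σ gᵢe^(−Eᵢ/kT) = 3·e^(−0.38632) + 1·e^(−2.6684) + 2·e^(−3.8947) = 2.0387 + 0.069363 + 0.040699 = 2.1488.
⟨E⟩ = Σ Eᵢ gᵢe^(−Eᵢ/kT) / Z = (0.0734·2.0387 + 0.507·0.069363 + 0.740·0.040699) / 2.1488 = 0.100 eV.

0.100 eV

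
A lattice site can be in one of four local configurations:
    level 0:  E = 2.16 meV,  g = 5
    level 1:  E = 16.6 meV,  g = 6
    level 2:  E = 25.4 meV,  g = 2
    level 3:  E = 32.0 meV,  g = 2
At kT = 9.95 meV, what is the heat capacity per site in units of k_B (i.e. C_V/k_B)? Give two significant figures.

Eᵢ/kT = 0.2171, 1.668, 2.553, 3.216.
Z = Σ gᵢe^(−Eᵢ/kT) = 5·e^(−0.2171) + 6·e^(−1.668) + 2·e^(−2.553) + 2·e^(−3.216) = 4.024 + 1.132 + 0.1557 + 0.08023 = 5.392.
⟨E⟩ = 6.307 meV, ⟨E²⟩ = 95.20 meV².
C_V/k_B = (⟨E²⟩ − ⟨E⟩²)/(kT)² = (95.20 − 39.78)/99.00 = 0.56.

0.56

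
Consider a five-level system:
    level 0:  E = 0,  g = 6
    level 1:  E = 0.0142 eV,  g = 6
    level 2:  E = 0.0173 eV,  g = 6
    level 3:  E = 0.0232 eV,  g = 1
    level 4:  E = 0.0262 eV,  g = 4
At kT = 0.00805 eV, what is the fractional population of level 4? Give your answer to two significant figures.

0.019

Eᵢ/kT = 0, 1.764, 2.149, 2.882, 3.255.
Z = Σ gᵢe^(−Eᵢ/kT) = 6·e^(−0) + 6·e^(−1.764) + 6·e^(−2.149) + 1·e^(−2.882) + 4·e^(−3.255) = 6.000 + 1.028 + 0.6996 + 0.05602 + 0.1543 = 7.938.
P₄ = g₄ e^(−E₄/kT) / Z = 0.1543/7.938 = 0.019.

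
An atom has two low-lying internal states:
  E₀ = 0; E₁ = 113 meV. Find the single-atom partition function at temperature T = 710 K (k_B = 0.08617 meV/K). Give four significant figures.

Z = 1.158

k_BT = 0.08617 × 710 K = 61.1807 meV.
Eᵢ/kT = 0, 1.84699.
Z = Σ e^(−Eᵢ/kT) = e^(−0) + e^(−1.84699) = 1.00000 + 0.157711 = 1.15771.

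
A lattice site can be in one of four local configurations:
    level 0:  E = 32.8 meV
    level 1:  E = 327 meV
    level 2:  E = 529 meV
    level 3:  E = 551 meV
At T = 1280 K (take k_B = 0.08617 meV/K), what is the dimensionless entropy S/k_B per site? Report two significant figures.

k_BT = 0.08617 × 1280 K = 110.3 meV.
Eᵢ/kT = 0.2974, 2.965, 4.796, 4.995.
Z = Σ e^(−Eᵢ/kT) = e^(−0.2974) + e^(−2.965) + e^(−4.796) + e^(−4.995) = 0.7427 + 0.05156 + 0.008263 + 0.006772 = 0.8093.
⟨E⟩ = Σ EᵢPᵢ = 60.95 meV.
S/k_B = ln Z + ⟨E⟩/kT = ln(0.8093) + 60.95/110.3 = -0.2116 + 0.5526 = 0.34.

0.34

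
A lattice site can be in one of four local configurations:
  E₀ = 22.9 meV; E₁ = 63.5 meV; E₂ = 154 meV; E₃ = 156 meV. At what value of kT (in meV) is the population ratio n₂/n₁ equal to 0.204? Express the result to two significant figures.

n₂/n₁ = exp[−(E₂−E₁)/kT] = 0.204.
⇒ (E₂−E₁)/kT = ln(1/0.204) = ln(4.902) = 1.590.
kT = 90.5 meV / 1.590 = 57 meV.

57 meV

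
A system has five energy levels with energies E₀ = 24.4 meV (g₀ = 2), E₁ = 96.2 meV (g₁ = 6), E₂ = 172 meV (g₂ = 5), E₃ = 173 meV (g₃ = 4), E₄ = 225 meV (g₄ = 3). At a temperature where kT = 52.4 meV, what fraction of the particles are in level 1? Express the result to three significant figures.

0.370

Eᵢ/kT = 0.46565, 1.8359, 3.2824, 3.3015, 4.2939.
Z = Σ gᵢe^(−Eᵢ/kT) = 2·e^(−0.46565) + 6·e^(−1.8359) + 5·e^(−3.2824) + 4·e^(−3.3015) + 3·e^(−4.2939) = 1.2555 + 0.95682 + 0.18769 + 0.14731 + 0.040955 = 2.5883.
P₁ = g₁ e^(−E₁/kT) / Z = 0.95682/2.5883 = 0.370.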